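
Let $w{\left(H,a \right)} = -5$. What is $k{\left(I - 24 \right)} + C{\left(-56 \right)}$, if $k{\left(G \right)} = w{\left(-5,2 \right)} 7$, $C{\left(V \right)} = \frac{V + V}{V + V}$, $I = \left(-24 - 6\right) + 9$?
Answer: $-34$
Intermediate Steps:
$I = -21$ ($I = -30 + 9 = -21$)
$C{\left(V \right)} = 1$ ($C{\left(V \right)} = \frac{2 V}{2 V} = 2 V \frac{1}{2 V} = 1$)
$k{\left(G \right)} = -35$ ($k{\left(G \right)} = \left(-5\right) 7 = -35$)
$k{\left(I - 24 \right)} + C{\left(-56 \right)} = -35 + 1 = -34$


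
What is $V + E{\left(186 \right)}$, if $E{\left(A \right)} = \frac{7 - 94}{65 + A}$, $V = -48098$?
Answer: $- \frac{12072685}{251} \approx -48098.0$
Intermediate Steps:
$E{\left(A \right)} = - \frac{87}{65 + A}$
$V + E{\left(186 \right)} = -48098 - \frac{87}{65 + 186} = -48098 - \frac{87}{251} = - \frac{12072685}{251}$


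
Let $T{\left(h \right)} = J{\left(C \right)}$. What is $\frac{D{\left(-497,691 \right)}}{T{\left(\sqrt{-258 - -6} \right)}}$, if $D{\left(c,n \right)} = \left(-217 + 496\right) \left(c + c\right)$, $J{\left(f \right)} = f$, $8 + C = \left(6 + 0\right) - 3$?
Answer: $\frac{277326}{5} \approx 55465.0$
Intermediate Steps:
$C = -5$ ($C = -8 + \left(\left(6 + 0\right) - 3\right) = -8 + \left(6 - 3\right) = -8 + 3 = -5$)
$D{\left(c,n \right)} = 558 c$ ($D{\left(c,n \right)} = 279 \cdot 2 c = 558 c$)
$T{\left(h \right)} = -5$
$\frac{D{\left(-497,691 \right)}}{T{\left(\sqrt{-258 - -6} \right)}} = \frac{558 \left(-497\right)}{-5} = \left(-277326\right) \left(- \frac{1}{5}\right) = \frac{277326}{5}$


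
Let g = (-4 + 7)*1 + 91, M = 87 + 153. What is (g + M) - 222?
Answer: 112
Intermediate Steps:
M = 240
g = 94 (g = 3*1 + 91 = 3 + 91 = 94)
(g + M) - 222 = (94 + 240) - 222 = 334 - 222 = 112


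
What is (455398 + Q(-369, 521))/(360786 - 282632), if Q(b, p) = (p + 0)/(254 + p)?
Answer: 352933971/60569350 ≈ 5.8269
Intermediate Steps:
Q(b, p) = p/(254 + p)
(455398 + Q(-369, 521))/(360786 - 282632) = (455398 + 521/(254 + 521))/(360786 - 282632) = (455398 + 521/775)/78154 = (455398 + 521*(1/775))*(1/78154) = (455398 + 521/775)*(1/78154) = (352933971/775)*(1/78154) = 352933971/60569350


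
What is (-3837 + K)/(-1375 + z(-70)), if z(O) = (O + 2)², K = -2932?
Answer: -6769/3249 ≈ -2.0834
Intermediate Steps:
z(O) = (2 + O)²
(-3837 + K)/(-1375 + z(-70)) = (-3837 - 2932)/(-1375 + (2 - 70)²) = -6769/(-1375 + (-68)²) = -6769/(-1375 + 4624) = -6769/3249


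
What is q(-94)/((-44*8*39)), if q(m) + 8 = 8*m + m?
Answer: 427/6864 ≈ 0.062209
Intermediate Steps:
q(m) = -8 + 9*m (q(m) = -8 + (8*m + m) = -8 + 9*m)
q(-94)/((-44*8*39)) = (-8 + 9*(-94))/((-44*8*39)) = (-8 - 846)/((-352*39)) = -854/(-13728) = -854*(-1/13728) = 427/6864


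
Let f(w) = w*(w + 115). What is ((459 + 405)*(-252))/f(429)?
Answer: -2268/2431 ≈ -0.93295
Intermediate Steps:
f(w) = w*(115 + w)
((459 + 405)*(-252))/f(429) = ((459 + 405)*(-252))/((429*(115 + 429))) = (864*(-252))/((429*544)) = -217728/233376 = -217728*1/233376 = -2268/2431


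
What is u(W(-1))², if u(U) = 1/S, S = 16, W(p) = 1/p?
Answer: 1/256 ≈ 0.0039063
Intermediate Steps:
u(U) = 1/16
u(W(-1))² = (1/16)² = 1/256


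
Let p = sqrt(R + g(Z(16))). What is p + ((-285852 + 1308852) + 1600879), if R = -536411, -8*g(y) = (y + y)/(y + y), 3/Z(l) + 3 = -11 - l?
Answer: 2623879 + I*sqrt(8582578)/4 ≈ 2.6239e+6 + 732.4*I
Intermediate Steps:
Z(l) = 3/(-14 - l) (Z(l) = 3/(-3 + (-11 - l)) = 3/(-14 - l))
g(y) = -1/8 (g(y) = -(y + y)/(8*(y + y)) = -2*y/(8*(2*y)) = -2*y*1/(2*y)/8 = -1/8*1 = -1/8)
p = I*sqrt(8582578)/4 (p = sqrt(-536411 - 1/8) = sqrt(-4291289/8) = I*sqrt(8582578)/4 ≈ 732.4*I)
p + ((-285852 + 1308852) + 1600879) = I*sqrt(8582578)/4 + ((-285852 + 1308852) + 1600879) = I*sqrt(8582578)/4 + (1023000 + 1600879) = I*sqrt(8582578)/4 + 2623879 = 2623879 + I*sqrt(8582578)/4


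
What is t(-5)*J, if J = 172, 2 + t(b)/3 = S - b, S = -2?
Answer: 516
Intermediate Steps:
t(b) = -12 - 3*b (t(b) = -6 + 3*(-2 - b) = -6 + (-6 - 3*b) = -12 - 3*b)
t(-5)*J = (-12 - 3*(-5))*172 = (-12 + 15)*172 = 3*172 = 516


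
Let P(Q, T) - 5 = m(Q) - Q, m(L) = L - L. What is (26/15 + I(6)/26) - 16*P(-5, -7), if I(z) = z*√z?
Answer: -2374/15 + 3*√6/13 ≈ -157.70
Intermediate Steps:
m(L) = 0
I(z) = z^(3/2)
P(Q, T) = 5 - Q (P(Q, T) = 5 + (0 - Q) = 5 - Q)
(26/15 + I(6)/26) - 16*P(-5, -7) = (26/15 + 6^(3/2)/26) - 16*(5 - 1*(-5)) = (26*(1/15) + (6*√6)*(1/26)) - 16*(5 + 5) = (26/15 + 3*√6/13) - 16*10 = (26/15 + 3*√6/13) - 160 = -2374/15 + 3*√6/13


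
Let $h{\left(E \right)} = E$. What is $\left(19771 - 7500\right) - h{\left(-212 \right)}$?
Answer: $12483$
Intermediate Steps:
$\left(19771 - 7500\right) - h{\left(-212 \right)} = \left(19771 - 7500\right) - -212 = \left(19771 + \left(-11077 + 3577\right)\right) + 212 = \left(19771 - 7500\right) + 212 = 12271 + 212 = 12483$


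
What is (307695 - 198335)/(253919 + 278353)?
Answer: 6835/33267 ≈ 0.20546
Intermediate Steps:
(307695 - 198335)/(253919 + 278353) = 109360/532272 = 109360*(1/532272) = 6835/33267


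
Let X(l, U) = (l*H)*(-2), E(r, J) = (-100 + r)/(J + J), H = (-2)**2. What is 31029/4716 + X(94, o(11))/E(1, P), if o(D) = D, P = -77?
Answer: -5485643/4716 ≈ -1163.2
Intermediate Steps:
H = 4
E(r, J) = (-100 + r)/(2*J) (E(r, J) = (-100 + r)/((2*J)) = (-100 + r)*(1/(2*J)) = (-100 + r)/(2*J))
X(l, U) = -8*l (X(l, U) = (l*4)*(-2) = (4*l)*(-2) = -8*l)
31029/4716 + X(94, o(11))/E(1, P) = 31029/4716 + (-8*94)/(((1/2)*(-100 + 1)/(-77))) = 31029*(1/4716) - 752/((1/2)*(-1/77)*(-99)) = 10343/1572 - 752/9/14 = 10343/1572 - 752*14/9 = 10343/1572 - 10528/9 = -5485643/4716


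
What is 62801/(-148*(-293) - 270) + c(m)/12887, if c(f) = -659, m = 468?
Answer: 780917541/555352378 ≈ 1.4062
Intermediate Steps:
62801/(-148*(-293) - 270) + c(m)/12887 = 62801/(-148*(-293) - 270) - 659/12887 = 62801/(43364 - 270) - 659*1/12887 = 62801/43094 - 659/12887 = 780917541/555352378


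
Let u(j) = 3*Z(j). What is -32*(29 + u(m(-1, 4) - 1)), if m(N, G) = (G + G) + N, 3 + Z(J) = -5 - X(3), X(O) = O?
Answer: 128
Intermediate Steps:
Z(J) = -11 (Z(J) = -3 + (-5 - 1*3) = -3 + (-5 - 3) = -3 - 8 = -11)
m(N, G) = N + 2*G (m(N, G) = 2*G + N = N + 2*G)
u(j) = -33 (u(j) = 3*(-11) = -33)
-32*(29 + u(m(-1, 4) - 1)) = -32*(29 - 33) = -32*(-4) = 128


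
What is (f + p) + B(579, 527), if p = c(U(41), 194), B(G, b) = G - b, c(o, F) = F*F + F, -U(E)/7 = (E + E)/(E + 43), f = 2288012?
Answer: 2325894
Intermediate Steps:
U(E) = -14*E/(43 + E) (U(E) = -7*(E + E)/(E + 43) = -7*2*E/(43 + E) = -14*E/(43 + E))
c(o, F) = F + F² (c(o, F) = F² + F = F + F²)
p = 37830 (p = 194*(1 + 194) = 194*195 = 37830)
(f + p) + B(579, 527) = (2288012 + 37830) + (579 - 1*527) = 2325842 + (579 - 527) = 2325842 + 52 = 2325894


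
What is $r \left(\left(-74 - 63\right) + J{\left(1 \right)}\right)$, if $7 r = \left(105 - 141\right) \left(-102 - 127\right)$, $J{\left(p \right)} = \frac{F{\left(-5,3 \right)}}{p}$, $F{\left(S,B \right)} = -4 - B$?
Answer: $- \frac{1187136}{7} \approx -1.6959 \cdot 10^{5}$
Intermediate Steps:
$J{\left(p \right)} = - \frac{7}{p}$ ($J{\left(p \right)} = \frac{-4 - 3}{p} = - \frac{7}{p}$)
$r = \frac{8244}{7}$ ($r = \frac{\left(105 - 141\right) \left(-102 - 127\right)}{7} = \frac{\left(-36\right) \left(-229\right)}{7} = \frac{1}{7} \cdot 8244 = \frac{8244}{7} \approx 1177.7$)
$r \left(\left(-74 - 63\right) + J{\left(1 \right)}\right) = \frac{8244 \left(\left(-74 - 63\right) - \frac{7}{1}\right)}{7} = \frac{8244 \left(-137 - 7\right)}{7} = \frac{8244}{7} \left(-144\right) = - \frac{1187136}{7}$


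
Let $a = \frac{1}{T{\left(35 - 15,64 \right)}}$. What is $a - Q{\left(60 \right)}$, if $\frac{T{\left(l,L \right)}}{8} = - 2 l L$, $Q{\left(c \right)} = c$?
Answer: $- \frac{1228801}{20480} \approx -60.0$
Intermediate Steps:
$T{\left(l,L \right)} = - 16 L l$ ($T{\left(l,L \right)} = 8 - 2 l L = 8 \left(- 2 L l\right) = - 16 L l$)
$a = - \frac{1}{20480}$ ($a = \frac{1}{\left(-16\right) 64 \left(35 - 15\right)} = \frac{1}{\left(-16\right) 64 \cdot 20} = \frac{1}{-20480} = - \frac{1}{20480} \approx -4.8828 \cdot 10^{-5}$)
$a - Q{\left(60 \right)} = - \frac{1}{20480} - 60 = - \frac{1228801}{20480}$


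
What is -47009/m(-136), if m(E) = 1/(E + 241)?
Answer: -4935945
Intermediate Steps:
m(E) = 1/(241 + E)
-47009/m(-136) = -47009/(1/(241 - 136)) = -47009/(1/105) = -47009/1/105 = -47009*105 = -4935945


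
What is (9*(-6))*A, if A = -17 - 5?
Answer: 1188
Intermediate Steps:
A = -22
(9*(-6))*A = (9*(-6))*(-22) = -54*(-22) = 1188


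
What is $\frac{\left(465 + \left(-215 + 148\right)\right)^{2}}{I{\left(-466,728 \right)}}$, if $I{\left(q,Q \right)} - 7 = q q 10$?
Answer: $\frac{158404}{2171567} \approx 0.072945$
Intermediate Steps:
$I{\left(q,Q \right)} = 7 + 10 q^{2}$ ($I{\left(q,Q \right)} = 7 + q q 10 = 7 + q^{2} \cdot 10 = 7 + 10 q^{2}$)
$\frac{\left(465 + \left(-215 + 148\right)\right)^{2}}{I{\left(-466,728 \right)}} = \frac{\left(465 + \left(-215 + 148\right)\right)^{2}}{7 + 10 \left(-466\right)^{2}} = \frac{\left(465 - 67\right)^{2}}{7 + 10 \cdot 217156} = \frac{398^{2}}{7 + 2171560} = \frac{158404}{2171567}$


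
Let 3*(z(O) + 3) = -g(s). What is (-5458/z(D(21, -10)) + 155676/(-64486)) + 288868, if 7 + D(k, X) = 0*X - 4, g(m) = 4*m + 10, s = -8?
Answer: 120552663236/419159 ≈ 2.8761e+5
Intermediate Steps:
g(m) = 10 + 4*m
D(k, X) = -11 (D(k, X) = -7 + (0*X - 4) = -7 + (0 - 4) = -7 - 4 = -11)
z(O) = 13/3 (z(O) = -3 + (-(10 + 4*(-8)))/3 = -3 + (-(10 - 32))/3 = -3 + (-1*(-22))/3 = -3 + (⅓)*22 = -3 + 22/3 = 13/3)
(-5458/z(D(21, -10)) + 155676/(-64486)) + 288868 = (-5458/13/3 + 155676/(-64486)) + 288868 = (-5458*3/13 + 155676*(-1/64486)) + 288868 = (-16374/13 - 77838/32243) + 288868 = -528958776/419159 + 288868 = 120552663236/419159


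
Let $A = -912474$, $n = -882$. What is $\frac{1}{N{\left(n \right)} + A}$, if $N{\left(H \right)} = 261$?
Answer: $- \frac{1}{912213} \approx -1.0962 \cdot 10^{-6}$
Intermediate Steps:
$\frac{1}{N{\left(n \right)} + A} = \frac{1}{261 - 912474} = \frac{1}{-912213} = - \frac{1}{912213}$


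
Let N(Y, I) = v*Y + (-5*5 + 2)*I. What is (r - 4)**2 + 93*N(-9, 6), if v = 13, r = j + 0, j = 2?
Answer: -23711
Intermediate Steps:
r = 2 (r = 2 + 0 = 2)
N(Y, I) = -23*I + 13*Y (N(Y, I) = 13*Y + (-5*5 + 2)*I = 13*Y + (-25 + 2)*I = 13*Y - 23*I = -23*I + 13*Y)
(r - 4)**2 + 93*N(-9, 6) = (2 - 4)**2 + 93*(-23*6 + 13*(-9)) = (-2)**2 + 93*(-138 - 117) = 4 + 93*(-255) = 4 - 23715 = -23711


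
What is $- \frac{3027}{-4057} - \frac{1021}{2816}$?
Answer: $\frac{4381835}{11424512} \approx 0.38355$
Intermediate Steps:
$- \frac{3027}{-4057} - \frac{1021}{2816} = \left(-3027\right) \left(- \frac{1}{4057}\right) - \frac{1021}{2816} = \frac{3027}{4057} - \frac{1021}{2816} = \frac{4381835}{11424512}$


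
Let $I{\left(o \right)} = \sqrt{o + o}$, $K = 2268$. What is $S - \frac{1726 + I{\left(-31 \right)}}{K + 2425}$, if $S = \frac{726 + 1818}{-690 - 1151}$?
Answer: $- \frac{15116558}{8639813} - \frac{i \sqrt{62}}{4693} \approx -1.7496 - 0.0016778 i$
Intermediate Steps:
$I{\left(o \right)} = \sqrt{2} \sqrt{o}$ ($I{\left(o \right)} = \sqrt{2 o} = \sqrt{2} \sqrt{o}$)
$S = - \frac{2544}{1841}$ ($S = \frac{2544}{-1841} = 2544 \left(- \frac{1}{1841}\right) = - \frac{2544}{1841} \approx -1.3819$)
$S - \frac{1726 + I{\left(-31 \right)}}{K + 2425} = - \frac{2544}{1841} - \frac{1726 + \sqrt{2} \sqrt{-31}}{2268 + 2425} = - \frac{2544}{1841} - \frac{1726 + \sqrt{2} i \sqrt{31}}{4693} = - \frac{2544}{1841} - \left(1726 + i \sqrt{62}\right) \frac{1}{4693} = - \frac{2544}{1841} - \left(\frac{1726}{4693} + \frac{i \sqrt{62}}{4693}\right) = - \frac{15116558}{8639813} - \frac{i \sqrt{62}}{4693}$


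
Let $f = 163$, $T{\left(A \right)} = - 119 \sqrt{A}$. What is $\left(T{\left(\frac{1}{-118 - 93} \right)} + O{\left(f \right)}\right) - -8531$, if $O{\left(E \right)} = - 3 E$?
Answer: $8042 - \frac{119 i \sqrt{211}}{211} \approx 8042.0 - 8.1923 i$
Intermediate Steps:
$\left(T{\left(\frac{1}{-118 - 93} \right)} + O{\left(f \right)}\right) - -8531 = \left(- 119 \sqrt{\frac{1}{-118 - 93}} - 489\right) - -8531 = \left(- 119 \sqrt{\frac{1}{-211}} - 489\right) + 8531 = \left(- 119 \sqrt{- \frac{1}{211}} - 489\right) + 8531 = \left(- 119 \frac{i \sqrt{211}}{211} - 489\right) + 8531 = \left(- \frac{119 i \sqrt{211}}{211} - 489\right) + 8531 = \left(-489 - \frac{119 i \sqrt{211}}{211}\right) + 8531 = 8042 - \frac{119 i \sqrt{211}}{211}$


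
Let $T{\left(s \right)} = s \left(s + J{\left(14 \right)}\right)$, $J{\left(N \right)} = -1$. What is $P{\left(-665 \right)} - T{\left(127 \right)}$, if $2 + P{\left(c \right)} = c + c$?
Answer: $-17334$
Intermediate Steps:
$P{\left(c \right)} = -2 + 2 c$ ($P{\left(c \right)} = -2 + \left(c + c\right) = -2 + 2 c$)
$T{\left(s \right)} = s \left(-1 + s\right)$ ($T{\left(s \right)} = s \left(s - 1\right) = s \left(-1 + s\right)$)
$P{\left(-665 \right)} - T{\left(127 \right)} = \left(-2 + 2 \left(-665\right)\right) - 127 \left(-1 + 127\right) = \left(-2 - 1330\right) - 127 \cdot 126 = -1332 - 16002 = -17334$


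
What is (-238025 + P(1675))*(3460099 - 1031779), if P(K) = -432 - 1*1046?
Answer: -581589924960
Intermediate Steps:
P(K) = -1478 (P(K) = -432 - 1046 = -1478)
(-238025 + P(1675))*(3460099 - 1031779) = (-238025 - 1478)*(3460099 - 1031779) = -239503*2428320 = -581589924960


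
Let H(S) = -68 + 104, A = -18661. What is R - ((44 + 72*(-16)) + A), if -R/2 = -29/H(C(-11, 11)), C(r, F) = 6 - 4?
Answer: 355871/18 ≈ 19771.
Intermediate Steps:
C(r, F) = 2
H(S) = 36
R = 29/18 (R = -(-58)/36 = -2*(-29/36) = 29/18 ≈ 1.6111)
R - ((44 + 72*(-16)) + A) = 29/18 - ((44 + 72*(-16)) - 18661) = 29/18 - ((44 - 1152) - 18661) = 29/18 - (-1108 - 18661) = 29/18 - 1*(-19769) = 29/18 + 19769 = 355871/18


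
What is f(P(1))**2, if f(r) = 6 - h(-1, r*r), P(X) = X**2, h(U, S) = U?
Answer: 49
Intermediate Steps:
f(r) = 7 (f(r) = 6 - 1*(-1) = 6 + 1 = 7)
f(P(1))**2 = 7**2 = 49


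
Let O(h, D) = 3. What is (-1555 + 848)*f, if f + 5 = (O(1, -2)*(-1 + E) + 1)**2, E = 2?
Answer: -7777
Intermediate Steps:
f = 11 (f = -5 + (3*(-1 + 2) + 1)**2 = -5 + (3*1 + 1)**2 = -5 + (3 + 1)**2 = -5 + 4**2 = -5 + 16 = 11)
(-1555 + 848)*f = (-1555 + 848)*11 = -707*11 = -7777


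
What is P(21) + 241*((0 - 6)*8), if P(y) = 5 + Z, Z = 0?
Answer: -11563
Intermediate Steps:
P(y) = 5 (P(y) = 5 + 0 = 5)
P(21) + 241*((0 - 6)*8) = 5 + 241*((0 - 6)*8) = 5 + 241*(-6*8) = 5 + 241*(-48) = 5 - 11568 = -11563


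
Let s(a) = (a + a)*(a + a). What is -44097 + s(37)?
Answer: -38621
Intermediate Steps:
s(a) = 4*a² (s(a) = (2*a)*(2*a) = 4*a²)
-44097 + s(37) = -44097 + 4*37² = -44097 + 4*1369 = -44097 + 5476 = -38621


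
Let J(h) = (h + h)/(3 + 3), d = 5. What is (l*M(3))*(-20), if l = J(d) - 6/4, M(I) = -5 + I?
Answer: 20/3 ≈ 6.6667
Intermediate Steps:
J(h) = h/3 (J(h) = (2*h)/6 = (2*h)*(1/6) = h/3)
l = 1/6 (l = (1/3)*5 - 6/4 = 5/3 - 6/4 = 5/3 - 1*3/2 = 5/3 - 3/2 = 1/6 ≈ 0.16667)
(l*M(3))*(-20) = ((-5 + 3)/6)*(-20) = ((1/6)*(-2))*(-20) = -1/3*(-20) = 20/3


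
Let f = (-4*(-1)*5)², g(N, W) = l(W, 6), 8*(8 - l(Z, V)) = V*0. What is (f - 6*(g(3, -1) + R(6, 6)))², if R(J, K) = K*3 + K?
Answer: 43264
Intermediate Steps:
l(Z, V) = 8 (l(Z, V) = 8 - V*0/8 = 8 - ⅛*0 = 8 + 0 = 8)
g(N, W) = 8
R(J, K) = 4*K (R(J, K) = 3*K + K = 4*K)
f = 400 (f = (4*5)² = 20² = 400)
(f - 6*(g(3, -1) + R(6, 6)))² = (400 - 6*(8 + 4*6))² = (400 - 6*(8 + 24))² = (400 - 6*32)² = (400 - 192)² = 208² = 43264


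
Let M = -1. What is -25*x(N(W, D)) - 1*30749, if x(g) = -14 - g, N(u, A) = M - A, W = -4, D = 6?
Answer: -30574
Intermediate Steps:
N(u, A) = -1 - A
-25*x(N(W, D)) - 1*30749 = -25*(-14 - (-1 - 1*6)) - 1*30749 = -25*(-14 - (-1 - 6)) - 30749 = -25*(-14 - 1*(-7)) - 30749 = -25*(-14 + 7) - 30749 = -25*(-7) - 30749 = 175 - 30749 = -30574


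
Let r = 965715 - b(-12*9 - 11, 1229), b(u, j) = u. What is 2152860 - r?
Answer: 1187026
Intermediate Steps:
r = 965834 (r = 965715 - (-12*9 - 11) = 965715 - (-108 - 11) = 965715 - 1*(-119) = 965715 + 119 = 965834)
2152860 - r = 2152860 - 1*965834 = 2152860 - 965834 = 1187026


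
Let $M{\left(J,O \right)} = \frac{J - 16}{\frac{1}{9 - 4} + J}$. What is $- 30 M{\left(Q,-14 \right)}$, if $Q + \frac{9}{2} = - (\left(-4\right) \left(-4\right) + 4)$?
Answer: $-50$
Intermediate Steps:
$Q = - \frac{49}{2}$ ($Q = - \frac{9}{2} - \left(\left(-4\right) \left(-4\right) + 4\right) = - \frac{9}{2} - \left(16 + 4\right) = - \frac{9}{2} - 20 = - \frac{49}{2} \approx -24.5$)
$M{\left(J,O \right)} = \frac{-16 + J}{\frac{1}{5} + J}$
$- 30 M{\left(Q,-14 \right)} = - 30 \frac{5 \left(-16 - \frac{49}{2}\right)}{1 + 5 \left(- \frac{49}{2}\right)} = - 30 \cdot 5 \frac{1}{1 - \frac{245}{2}} \left(- \frac{81}{2}\right) = - 30 \cdot 5 \frac{1}{- \frac{243}{2}} \left(- \frac{81}{2}\right) = - 30 \cdot 5 \left(- \frac{2}{243}\right) \left(- \frac{81}{2}\right) = \left(-30\right) \frac{5}{3} = -50$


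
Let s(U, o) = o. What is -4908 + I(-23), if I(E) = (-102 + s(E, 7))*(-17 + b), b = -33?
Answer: -158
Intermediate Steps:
I(E) = 4750 (I(E) = (-102 + 7)*(-17 - 33) = -95*(-50) = 4750)
-4908 + I(-23) = -4908 + 4750 = -158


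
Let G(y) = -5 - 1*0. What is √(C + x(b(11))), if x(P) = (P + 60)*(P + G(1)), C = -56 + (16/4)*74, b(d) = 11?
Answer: 3*√74 ≈ 25.807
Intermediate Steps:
G(y) = -5 (G(y) = -5 + 0 = -5)
C = 240 (C = -56 + (16*(¼))*74 = -56 + 4*74 = -56 + 296 = 240)
x(P) = (-5 + P)*(60 + P) (x(P) = (P + 60)*(P - 5) = (60 + P)*(-5 + P) = (-5 + P)*(60 + P))
√(C + x(b(11))) = √(240 + (-300 + 11² + 55*11)) = √(240 + (-300 + 121 + 605)) = √(240 + 426) = √666 = 3*√74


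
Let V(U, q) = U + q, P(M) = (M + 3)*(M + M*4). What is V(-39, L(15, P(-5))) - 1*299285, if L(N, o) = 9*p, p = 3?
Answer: -299297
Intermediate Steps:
P(M) = 5*M*(3 + M) (P(M) = (3 + M)*(M + 4*M) = (3 + M)*(5*M) = 5*M*(3 + M))
L(N, o) = 27 (L(N, o) = 9*3 = 27)
V(-39, L(15, P(-5))) - 1*299285 = (-39 + 27) - 1*299285 = -12 - 299285 = -299297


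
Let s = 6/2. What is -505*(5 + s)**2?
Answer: -32320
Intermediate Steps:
s = 3 (s = 6*(1/2) = 3)
-505*(5 + s)**2 = -505*(5 + 3)**2 = -505*8**2 = -505*64 = -32320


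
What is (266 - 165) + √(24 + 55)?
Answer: 101 + √79 ≈ 109.89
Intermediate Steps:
(266 - 165) + √(24 + 55) = 101 + √79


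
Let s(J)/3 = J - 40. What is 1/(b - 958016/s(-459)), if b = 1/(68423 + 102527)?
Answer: 255912150/163772836697 ≈ 0.0015626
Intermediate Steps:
s(J) = -120 + 3*J (s(J) = 3*(J - 40) = 3*(-40 + J) = -120 + 3*J)
b = 1/170950 ≈ 5.8497e-6
1/(b - 958016/s(-459)) = 1/(1/170950 - 958016/(-120 + 3*(-459))) = 1/(1/170950 - 958016/(-120 - 1377)) = 1/(1/170950 - 958016/(-1497)) = 1/(1/170950 - 958016*(-1/1497)) = 1/(1/170950 + 958016/1497) = 1/(163772836697/255912150) = 255912150/163772836697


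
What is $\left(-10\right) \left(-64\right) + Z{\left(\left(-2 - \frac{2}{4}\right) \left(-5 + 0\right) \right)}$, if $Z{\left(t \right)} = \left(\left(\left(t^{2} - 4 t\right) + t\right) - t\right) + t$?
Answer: $\frac{3035}{4} \approx 758.75$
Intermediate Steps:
$Z{\left(t \right)} = t^{2} - 3 t$ ($Z{\left(t \right)} = \left(\left(t^{2} - 3 t\right) - t\right) + t = \left(t^{2} - 4 t\right) + t = t^{2} - 3 t$)
$\left(-10\right) \left(-64\right) + Z{\left(\left(-2 - \frac{2}{4}\right) \left(-5 + 0\right) \right)} = \left(-10\right) \left(-64\right) + \left(-2 - \frac{2}{4}\right) \left(-5 + 0\right) \left(-3 + \left(-2 - \frac{2}{4}\right) \left(-5 + 0\right)\right) = 640 + \left(-2 - \frac{1}{2}\right) \left(-5\right) \left(-3 + \left(-2 - \frac{1}{2}\right) \left(-5\right)\right) = 640 + \left(- \frac{5}{2}\right) \left(-5\right) \left(-3 - - \frac{25}{2}\right) = 640 + \frac{25 \left(-3 + \frac{25}{2}\right)}{2} = 640 + \frac{25}{2} \cdot \frac{19}{2} = 640 + \frac{475}{4} = \frac{3035}{4}$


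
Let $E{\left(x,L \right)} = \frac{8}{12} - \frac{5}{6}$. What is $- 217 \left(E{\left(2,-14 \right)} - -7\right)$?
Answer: $- \frac{8897}{6} \approx -1482.8$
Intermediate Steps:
$E{\left(x,L \right)} = - \frac{1}{6}$ ($E{\left(x,L \right)} = 8 \cdot \frac{1}{12} - \frac{5}{6} = \frac{2}{3} - \frac{5}{6} = - \frac{1}{6}$)
$- 217 \left(E{\left(2,-14 \right)} - -7\right) = - 217 \left(- \frac{1}{6} - -7\right) = - 217 \left(- \frac{1}{6} + 7\right) = \left(-217\right) \frac{41}{6} = - \frac{8897}{6}$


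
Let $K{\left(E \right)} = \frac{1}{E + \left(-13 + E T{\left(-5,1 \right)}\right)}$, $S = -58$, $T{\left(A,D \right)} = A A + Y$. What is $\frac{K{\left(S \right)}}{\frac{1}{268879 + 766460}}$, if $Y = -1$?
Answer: $- \frac{1035339}{1463} \approx -707.68$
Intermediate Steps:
$T{\left(A,D \right)} = -1 + A^{2}$ ($T{\left(A,D \right)} = A A - 1 = A^{2} - 1 = -1 + A^{2}$)
$K{\left(E \right)} = \frac{1}{-13 + 25 E}$ ($K{\left(E \right)} = \frac{1}{E + \left(-13 + E \left(-1 + \left(-5\right)^{2}\right)\right)} = \frac{1}{E + \left(-13 + E \left(-1 + 25\right)\right)} = \frac{1}{E + \left(-13 + E 24\right)} = \frac{1}{E + \left(-13 + 24 E\right)} = \frac{1}{-13 + 25 E}$)
$\frac{K{\left(S \right)}}{\frac{1}{268879 + 766460}} = \frac{1}{\left(-13 + 25 \left(-58\right)\right) \frac{1}{268879 + 766460}} = \frac{1}{\left(-13 - 1450\right) \frac{1}{1035339}} = \frac{\frac{1}{\frac{1}{1035339}}}{-1463} = \left(- \frac{1}{1463}\right) 1035339 = - \frac{1035339}{1463}$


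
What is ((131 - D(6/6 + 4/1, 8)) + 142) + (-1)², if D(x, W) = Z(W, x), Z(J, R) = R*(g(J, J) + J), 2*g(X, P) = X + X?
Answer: 194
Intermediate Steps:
g(X, P) = X (g(X, P) = (X + X)/2 = (2*X)/2 = X)
Z(J, R) = 2*J*R (Z(J, R) = R*(J + J) = R*(2*J) = 2*J*R)
D(x, W) = 2*W*x
((131 - D(6/6 + 4/1, 8)) + 142) + (-1)² = ((131 - 2*8*(6/6 + 4/1)) + 142) + (-1)² = ((131 - 2*8*(6*(⅙) + 4*1)) + 142) + 1 = ((131 - 2*8*(1 + 4)) + 142) + 1 = ((131 - 2*8*5) + 142) + 1 = ((131 - 1*80) + 142) + 1 = ((131 - 80) + 142) + 1 = (51 + 142) + 1 = 193 + 1 = 194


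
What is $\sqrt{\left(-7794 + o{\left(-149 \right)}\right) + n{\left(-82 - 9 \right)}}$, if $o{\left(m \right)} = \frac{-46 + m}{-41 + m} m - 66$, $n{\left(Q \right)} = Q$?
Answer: $\frac{i \sqrt{11702062}}{38} \approx 90.022 i$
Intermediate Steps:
$o{\left(m \right)} = -66 + \frac{m \left(-46 + m\right)}{-41 + m}$ ($o{\left(m \right)} = \frac{-46 + m}{-41 + m} m - 66 = \frac{m \left(-46 + m\right)}{-41 + m} - 66 = -66 + \frac{m \left(-46 + m\right)}{-41 + m}$)
$\sqrt{\left(-7794 + o{\left(-149 \right)}\right) + n{\left(-82 - 9 \right)}} = \sqrt{\left(-7794 + \frac{2706 + \left(-149\right)^{2} - -16688}{-41 - 149}\right) - 91} = \sqrt{\left(-7794 + \frac{2706 + 22201 + 16688}{-190}\right) - 91} = \sqrt{\left(-7794 - \frac{8319}{38}\right) - 91} = \sqrt{- \frac{304491}{38} - 91} = \sqrt{- \frac{307949}{38}} = \frac{i \sqrt{11702062}}{38}$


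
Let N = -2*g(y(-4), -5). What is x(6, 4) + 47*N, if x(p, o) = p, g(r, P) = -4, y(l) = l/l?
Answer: 382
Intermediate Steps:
y(l) = 1
N = 8 (N = -2*(-4) = 8)
x(6, 4) + 47*N = 6 + 47*8 = 6 + 376 = 382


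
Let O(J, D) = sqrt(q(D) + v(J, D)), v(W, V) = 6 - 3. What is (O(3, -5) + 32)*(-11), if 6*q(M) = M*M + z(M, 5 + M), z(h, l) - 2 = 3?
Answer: -352 - 22*sqrt(2) ≈ -383.11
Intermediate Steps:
z(h, l) = 5 (z(h, l) = 2 + 3 = 5)
v(W, V) = 3
q(M) = 5/6 + M**2/6 (q(M) = (M*M + 5)/6 = (M**2 + 5)/6 = (5 + M**2)/6 = 5/6 + M**2/6)
O(J, D) = sqrt(23/6 + D**2/6) (O(J, D) = sqrt((5/6 + D**2/6) + 3) = sqrt(23/6 + D**2/6))
(O(3, -5) + 32)*(-11) = (sqrt(138 + 6*(-5)**2)/6 + 32)*(-11) = (sqrt(138 + 6*25)/6 + 32)*(-11) = (sqrt(138 + 150)/6 + 32)*(-11) = (sqrt(288)/6 + 32)*(-11) = ((12*sqrt(2))/6 + 32)*(-11) = (2*sqrt(2) + 32)*(-11) = (32 + 2*sqrt(2))*(-11) = -352 - 22*sqrt(2)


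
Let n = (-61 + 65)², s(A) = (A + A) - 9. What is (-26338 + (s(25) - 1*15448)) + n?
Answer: -41729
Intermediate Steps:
s(A) = -9 + 2*A (s(A) = 2*A - 9 = -9 + 2*A)
n = 16 (n = 4² = 16)
(-26338 + (s(25) - 1*15448)) + n = (-26338 + ((-9 + 2*25) - 1*15448)) + 16 = (-26338 + ((-9 + 50) - 15448)) + 16 = (-26338 + (41 - 15448)) + 16 = (-26338 - 15407) + 16 = -41745 + 16 = -41729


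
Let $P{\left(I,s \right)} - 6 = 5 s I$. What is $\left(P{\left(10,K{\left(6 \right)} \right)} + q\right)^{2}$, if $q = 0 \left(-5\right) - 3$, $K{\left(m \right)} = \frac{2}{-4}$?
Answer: $484$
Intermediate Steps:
$K{\left(m \right)} = - \frac{1}{2}$ ($K{\left(m \right)} = 2 \left(- \frac{1}{4}\right) = - \frac{1}{2}$)
$P{\left(I,s \right)} = 6 + 5 I s$ ($P{\left(I,s \right)} = 6 + 5 s I = 6 + 5 I s$)
$q = -3$ ($q = 0 - 3 = -3$)
$\left(P{\left(10,K{\left(6 \right)} \right)} + q\right)^{2} = \left(\left(6 + 5 \cdot 10 \left(- \frac{1}{2}\right)\right) - 3\right)^{2} = \left(\left(6 - 25\right) - 3\right)^{2} = \left(-19 - 3\right)^{2} = \left(-22\right)^{2} = 484$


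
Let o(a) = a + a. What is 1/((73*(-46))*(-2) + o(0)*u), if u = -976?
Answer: 1/6716 ≈ 0.00014890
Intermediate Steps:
o(a) = 2*a
1/((73*(-46))*(-2) + o(0)*u) = 1/((73*(-46))*(-2) + (2*0)*(-976)) = 1/(-3358*(-2) + 0*(-976)) = 1/(6716 + 0) = 1/6716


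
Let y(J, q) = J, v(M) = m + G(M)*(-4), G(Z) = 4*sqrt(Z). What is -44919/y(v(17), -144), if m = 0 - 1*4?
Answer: -44919/1084 + 44919*sqrt(17)/271 ≈ 641.98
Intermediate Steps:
m = -4 (m = 0 - 4 = -4)
v(M) = -4 - 16*sqrt(M) (v(M) = -4 + (4*sqrt(M))*(-4) = -4 - 16*sqrt(M))
-44919/y(v(17), -144) = -44919/(-4 - 16*sqrt(17))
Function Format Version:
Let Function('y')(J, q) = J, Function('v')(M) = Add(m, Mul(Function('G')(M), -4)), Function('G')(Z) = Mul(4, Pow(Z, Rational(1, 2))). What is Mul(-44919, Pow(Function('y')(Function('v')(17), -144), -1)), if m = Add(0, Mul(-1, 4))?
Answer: Add(Rational(-44919, 1084), Mul(Rational(44919, 271), Pow(17, Rational(1, 2)))) ≈ 641.98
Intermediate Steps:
m = -4 (m = Add(0, -4) = -4)
Function('v')(M) = Add(-4, Mul(-16, Pow(M, Rational(1, 2)))) (Function('v')(M) = Add(-4, Mul(Mul(4, Pow(M, Rational(1, 2))), -4)) = Add(-4, Mul(-16, Pow(M, Rational(1, 2)))))
Mul(-44919, Pow(Function('y')(Function('v')(17), -144), -1)) = Mul(-44919, Pow(Add(-4, Mul(-16, Pow(17, Rational(1, 2)))), -1))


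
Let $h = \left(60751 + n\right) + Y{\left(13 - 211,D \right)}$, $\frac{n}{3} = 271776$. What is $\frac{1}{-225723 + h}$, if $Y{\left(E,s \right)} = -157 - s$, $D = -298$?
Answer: $\frac{1}{650497} \approx 1.5373 \cdot 10^{-6}$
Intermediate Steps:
$n = 815328$ ($n = 3 \cdot 271776 = 815328$)
$h = 876220$ ($h = \left(60751 + 815328\right) - -141 = 876079 + \left(-157 + 298\right) = 876079 + 141 = 876220$)
$\frac{1}{-225723 + h} = \frac{1}{-225723 + 876220} = \frac{1}{650497}$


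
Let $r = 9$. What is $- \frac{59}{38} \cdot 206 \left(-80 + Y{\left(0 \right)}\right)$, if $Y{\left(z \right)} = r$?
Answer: $\frac{431467}{19} \approx 22709.0$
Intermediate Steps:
$Y{\left(z \right)} = 9$
$- \frac{59}{38} \cdot 206 \left(-80 + Y{\left(0 \right)}\right) = - \frac{59}{38} \cdot 206 \left(-80 + 9\right) = \left(-59\right) \frac{1}{38} \cdot 206 \left(-71\right) = \left(- \frac{59}{38}\right) 206 \left(-71\right) = \left(- \frac{6077}{19}\right) \left(-71\right) = \frac{431467}{19}$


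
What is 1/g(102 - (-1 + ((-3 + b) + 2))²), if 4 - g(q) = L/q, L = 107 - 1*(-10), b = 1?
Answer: 101/287 ≈ 0.35192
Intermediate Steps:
L = 117 (L = 107 + 10 = 117)
g(q) = 4 - 117/q
1/g(102 - (-1 + ((-3 + b) + 2))²) = 1/(4 - 117/(102 - (-1 + ((-3 + 1) + 2))²)) = 1/(4 - 117/(102 - (-1 + (-2 + 2))²)) = 1/(4 - 117/(102 - (-1 + 0)²)) = 1/(4 - 117/(102 - 1*(-1)²)) = 1/(4 - 117/(102 - 1*1)) = 1/(4 - 117/(102 - 1)) = 1/(4 - 117/101) = 1/(287/101) = 101/287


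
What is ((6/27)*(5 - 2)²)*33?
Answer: 66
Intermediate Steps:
((6/27)*(5 - 2)²)*33 = ((6*(1/27))*3²)*33 = ((2/9)*9)*33 = 2*33 = 66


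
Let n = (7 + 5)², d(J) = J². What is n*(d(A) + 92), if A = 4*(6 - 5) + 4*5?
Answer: 96192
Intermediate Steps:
A = 24 (A = 4*1 + 20 = 4 + 20 = 24)
n = 144 (n = 12² = 144)
n*(d(A) + 92) = 144*(24² + 92) = 144*(576 + 92) = 144*668 = 96192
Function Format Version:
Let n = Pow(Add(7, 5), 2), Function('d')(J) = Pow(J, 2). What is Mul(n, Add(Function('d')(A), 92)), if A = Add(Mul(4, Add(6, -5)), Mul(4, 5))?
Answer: 96192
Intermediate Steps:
A = 24 (A = Add(Mul(4, 1), 20) = Add(4, 20) = 24)
n = 144 (n = Pow(12, 2) = 144)
Mul(n, Add(Function('d')(A), 92)) = Mul(144, Add(Pow(24, 2), 92)) = Mul(144, Add(576, 92)) = Mul(144, 668) = 96192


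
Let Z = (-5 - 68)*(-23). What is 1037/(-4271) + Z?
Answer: 7169972/4271 ≈ 1678.8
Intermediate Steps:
Z = 1679 (Z = -73*(-23) = 1679)
1037/(-4271) + Z = 1037/(-4271) + 1679 = 1037*(-1/4271) + 1679 = -1037/4271 + 1679 = 7169972/4271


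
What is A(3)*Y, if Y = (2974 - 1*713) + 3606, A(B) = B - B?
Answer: 0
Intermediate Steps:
A(B) = 0
Y = 5867 (Y = (2974 - 713) + 3606 = 2261 + 3606 = 5867)
A(3)*Y = 0*5867 = 0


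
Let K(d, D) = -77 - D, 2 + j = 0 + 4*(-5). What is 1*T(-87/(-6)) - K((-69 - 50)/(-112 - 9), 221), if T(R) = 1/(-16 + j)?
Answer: 11323/38 ≈ 297.97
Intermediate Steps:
j = -22 (j = -2 + (0 + 4*(-5)) = -2 + (0 - 20) = -2 - 20 = -22)
T(R) = -1/38 (T(R) = 1/(-16 - 22) = 1/(-38) = -1/38)
1*T(-87/(-6)) - K((-69 - 50)/(-112 - 9), 221) = 1*(-1/38) - (-77 - 1*221) = -1/38 - (-77 - 221) = -1/38 - 1*(-298) = -1/38 + 298 = 11323/38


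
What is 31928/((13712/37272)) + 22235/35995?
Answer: 535438622003/6169543 ≈ 86787.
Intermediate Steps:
31928/((13712/37272)) + 22235/35995 = 31928/((13712*(1/37272))) + 22235*(1/35995) = 31928/(1714/4659) + 4447/7199 = 31928*(4659/1714) + 4447/7199 = 74376276/857 + 4447/7199 = 535438622003/6169543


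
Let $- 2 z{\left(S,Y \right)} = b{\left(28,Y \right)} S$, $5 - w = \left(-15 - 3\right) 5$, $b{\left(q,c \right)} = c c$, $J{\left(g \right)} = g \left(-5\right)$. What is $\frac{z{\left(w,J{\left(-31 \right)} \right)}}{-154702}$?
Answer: $\frac{2282375}{309404} \approx 7.3767$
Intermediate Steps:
$J{\left(g \right)} = - 5 g$
$b{\left(q,c \right)} = c^{2}$
$w = 95$ ($w = 5 - \left(-15 - 3\right) 5 = 5 - \left(-18\right) 5 = 5 - -90 = 5 + 90 = 95$)
$z{\left(S,Y \right)} = - \frac{S Y^{2}}{2}$ ($z{\left(S,Y \right)} = - \frac{Y^{2} S}{2} = - \frac{S Y^{2}}{2}$)
$\frac{z{\left(w,J{\left(-31 \right)} \right)}}{-154702} = \frac{\left(- \frac{1}{2}\right) 95 \left(\left(-5\right) \left(-31\right)\right)^{2}}{-154702} = \left(- \frac{1}{2}\right) 95 \cdot 155^{2} \left(- \frac{1}{154702}\right) = \left(- \frac{1}{2}\right) 95 \cdot 24025 \left(- \frac{1}{154702}\right) = \left(- \frac{2282375}{2}\right) \left(- \frac{1}{154702}\right) = \frac{2282375}{309404}$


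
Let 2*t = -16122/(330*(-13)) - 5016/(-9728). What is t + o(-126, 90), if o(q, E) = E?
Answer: 8432363/91520 ≈ 92.137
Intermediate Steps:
t = 195563/91520 (t = (-16122/(330*(-13)) - 5016/(-9728))/2 = (-16122/(-4290) - 5016*(-1/9728))/2 = (-16122*(-1/4290) + 33/64)/2 = (2687/715 + 33/64)/2 = (½)*(195563/45760) = 195563/91520 ≈ 2.1368)
t + o(-126, 90) = 195563/91520 + 90 = 8432363/91520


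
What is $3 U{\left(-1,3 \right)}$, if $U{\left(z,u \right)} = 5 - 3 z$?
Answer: $24$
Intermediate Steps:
$3 U{\left(-1,3 \right)} = 3 \left(5 - -3\right) = 3 \left(5 + 3\right) = 3 \cdot 8 = 24$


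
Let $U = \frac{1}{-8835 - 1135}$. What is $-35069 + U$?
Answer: $- \frac{349637931}{9970} \approx -35069.0$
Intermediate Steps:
$U = - \frac{1}{9970}$ ($U = \frac{1}{-8835 - 1135} = \frac{1}{-9970} = - \frac{1}{9970} \approx -0.0001003$)
$-35069 + U = -35069 - \frac{1}{9970} = - \frac{349637931}{9970}$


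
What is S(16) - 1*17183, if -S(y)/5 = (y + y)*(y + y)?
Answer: -22303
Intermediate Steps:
S(y) = -20*y² (S(y) = -5*(y + y)*(y + y) = -5*2*y*2*y = -20*y²)
S(16) - 1*17183 = -20*16² - 1*17183 = -20*256 - 17183 = -5120 - 17183 = -22303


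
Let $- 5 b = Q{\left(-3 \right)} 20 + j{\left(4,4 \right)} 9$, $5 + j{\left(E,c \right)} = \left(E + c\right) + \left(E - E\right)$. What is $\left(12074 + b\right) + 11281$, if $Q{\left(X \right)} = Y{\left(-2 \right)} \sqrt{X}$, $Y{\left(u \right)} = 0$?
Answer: $\frac{116748}{5} \approx 23350.0$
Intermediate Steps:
$Q{\left(X \right)} = 0$ ($Q{\left(X \right)} = 0 \sqrt{X} = 0$)
$j{\left(E,c \right)} = -5 + E + c$ ($j{\left(E,c \right)} = -5 + \left(\left(E + c\right) + \left(E - E\right)\right) = -5 + \left(\left(E + c\right) + 0\right) = -5 + \left(E + c\right) = -5 + E + c$)
$b = - \frac{27}{5}$ ($b = - \frac{0 \cdot 20 + \left(-5 + 4 + 4\right) 9}{5} = - \frac{0 + 3 \cdot 9}{5} = - \frac{0 + 27}{5} = \left(- \frac{1}{5}\right) 27 = - \frac{27}{5} \approx -5.4$)
$\left(12074 + b\right) + 11281 = \left(12074 - \frac{27}{5}\right) + 11281 = \frac{60343}{5} + 11281 = \frac{116748}{5}$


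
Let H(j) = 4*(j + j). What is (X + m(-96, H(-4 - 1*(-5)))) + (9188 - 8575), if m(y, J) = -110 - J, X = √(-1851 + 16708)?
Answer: 495 + √14857 ≈ 616.89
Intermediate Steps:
X = √14857 ≈ 121.89
H(j) = 8*j (H(j) = 4*(2*j) = 8*j)
(X + m(-96, H(-4 - 1*(-5)))) + (9188 - 8575) = (√14857 + (-110 - 8*(-4 - 1*(-5)))) + (9188 - 8575) = (√14857 + (-110 - 8*(-4 + 5))) + 613 = (√14857 + (-110 - 8)) + 613 = (√14857 - 118) + 613 = (-118 + √14857) + 613 = 495 + √14857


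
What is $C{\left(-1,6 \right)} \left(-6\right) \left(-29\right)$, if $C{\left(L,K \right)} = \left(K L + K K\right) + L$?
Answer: $5046$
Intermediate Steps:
$C{\left(L,K \right)} = L + K^{2} + K L$ ($C{\left(L,K \right)} = \left(K L + K^{2}\right) + L = \left(K^{2} + K L\right) + L = L + K^{2} + K L$)
$C{\left(-1,6 \right)} \left(-6\right) \left(-29\right) = \left(-1 + 6^{2} + 6 \left(-1\right)\right) \left(-6\right) \left(-29\right) = \left(-1 + 36 - 6\right) \left(-6\right) \left(-29\right) = 29 \left(-6\right) \left(-29\right) = \left(-174\right) \left(-29\right) = 5046$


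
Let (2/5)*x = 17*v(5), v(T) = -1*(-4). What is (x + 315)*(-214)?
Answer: -103790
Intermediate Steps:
v(T) = 4
x = 170 (x = 5*(17*4)/2 = (5/2)*68 = 170)
(x + 315)*(-214) = (170 + 315)*(-214) = 485*(-214) = -103790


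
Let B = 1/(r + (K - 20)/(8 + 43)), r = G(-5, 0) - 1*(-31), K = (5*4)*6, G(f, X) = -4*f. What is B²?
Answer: 2601/7295401 ≈ 0.00035653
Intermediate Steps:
K = 120 (K = 20*6 = 120)
r = 51 (r = -4*(-5) - 1*(-31) = 20 + 31 = 51)
B = 51/2701 (B = 1/(51 + (120 - 20)/(8 + 43)) = 1/(51 + 100/51) = 1/(2701/51) = 51/2701 ≈ 0.018882)
B² = (51/2701)² = 2601/7295401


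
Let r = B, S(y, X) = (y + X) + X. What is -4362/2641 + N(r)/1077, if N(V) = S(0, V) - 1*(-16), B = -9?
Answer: -4703156/2844357 ≈ -1.6535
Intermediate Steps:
S(y, X) = y + 2*X (S(y, X) = (X + y) + X = y + 2*X)
r = -9
N(V) = 16 + 2*V (N(V) = (0 + 2*V) - 1*(-16) = 2*V + 16 = 16 + 2*V)
-4362/2641 + N(r)/1077 = -4362/2641 + (16 + 2*(-9))/1077 = -4362*1/2641 + (16 - 18)*(1/1077) = -4362/2641 - 2*1/1077 = -4362/2641 - 2/1077 = -4703156/2844357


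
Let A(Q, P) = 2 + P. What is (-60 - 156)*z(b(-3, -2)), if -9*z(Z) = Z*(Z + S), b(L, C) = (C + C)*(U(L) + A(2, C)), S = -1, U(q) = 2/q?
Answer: 320/3 ≈ 106.67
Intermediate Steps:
b(L, C) = 2*C*(2 + C + 2/L) (b(L, C) = (C + C)*(2/L + (2 + C)) = (2*C)*(2 + C + 2/L) = 2*C*(2 + C + 2/L))
z(Z) = -Z*(-1 + Z)/9 (z(Z) = -Z*(Z - 1)/9 = -Z*(-1 + Z)/9)
(-60 - 156)*z(b(-3, -2)) = (-60 - 156)*((2*(-2)*(2 - 3*(2 - 2))/(-3))*(1 - 2*(-2)*(2 - 3*(2 - 2))/(-3))/9) = -24*2*(-2)*(-⅓)*(2 - 3*0)*(1 - 2*(-2)*(-1)*(2 - 3*0)/3) = -24*2*(-2)*(-⅓)*(2 + 0)*(1 - 2*(-2)*(-1)*(2 + 0)/3) = -24*2*(-2)*(-⅓)*2*(1 - 2*(-2)*(-1)*2/3) = -24*8*(1 - 1*8/3)/3 = -24*8*(1 - 8/3)/3 = -24*8*(-5)/(3*3) = -216*(-40/81) = 320/3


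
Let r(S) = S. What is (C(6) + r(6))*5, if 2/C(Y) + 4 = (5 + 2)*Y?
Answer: 575/19 ≈ 30.263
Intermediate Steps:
C(Y) = 2/(-4 + 7*Y) (C(Y) = 2/(-4 + (5 + 2)*Y) = 2/(-4 + 7*Y))
(C(6) + r(6))*5 = (2/(-4 + 7*6) + 6)*5 = (2/(-4 + 42) + 6)*5 = (2/38 + 6)*5 = (2*(1/38) + 6)*5 = (1/19 + 6)*5 = (115/19)*5 = 575/19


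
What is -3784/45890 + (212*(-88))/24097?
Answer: -473653444/552905665 ≈ -0.85666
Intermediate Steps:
-3784/45890 + (212*(-88))/24097 = -3784*1/45890 - 18656*1/24097 = -1892/22945 - 18656/24097 = -473653444/552905665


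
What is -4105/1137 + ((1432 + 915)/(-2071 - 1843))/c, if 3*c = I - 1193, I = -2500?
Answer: -19775771531/5478218358 ≈ -3.6099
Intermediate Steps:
c = -1231 (c = (-2500 - 1193)/3 = (⅓)*(-3693) = -1231)
-4105/1137 + ((1432 + 915)/(-2071 - 1843))/c = -4105/1137 + ((1432 + 915)/(-2071 - 1843))/(-1231) = -4105*1/1137 + (2347/(-3914))*(-1/1231) = -4105/1137 + (2347*(-1/3914))*(-1/1231) = -4105/1137 - 2347/3914*(-1/1231) = -4105/1137 + 2347/4818134 = -19775771531/5478218358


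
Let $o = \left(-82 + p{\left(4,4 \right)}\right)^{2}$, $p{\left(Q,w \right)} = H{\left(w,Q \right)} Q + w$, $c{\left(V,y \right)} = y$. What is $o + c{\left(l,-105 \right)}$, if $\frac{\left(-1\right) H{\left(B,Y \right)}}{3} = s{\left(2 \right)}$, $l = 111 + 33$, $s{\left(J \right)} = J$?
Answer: $10299$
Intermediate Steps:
$l = 144$
$H{\left(B,Y \right)} = -6$ ($H{\left(B,Y \right)} = \left(-3\right) 2 = -6$)
$p{\left(Q,w \right)} = w - 6 Q$ ($p{\left(Q,w \right)} = - 6 Q + w = w - 6 Q$)
$o = 10404$ ($o = \left(-82 + \left(4 - 24\right)\right)^{2} = \left(-82 - 20\right)^{2} = \left(-102\right)^{2} = 10404$)
$o + c{\left(l,-105 \right)} = 10404 - 105 = 10299$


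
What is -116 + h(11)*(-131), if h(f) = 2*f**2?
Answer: -31818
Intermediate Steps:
-116 + h(11)*(-131) = -116 + (2*11**2)*(-131) = -116 + (2*121)*(-131) = -116 + 242*(-131) = -116 - 31702 = -31818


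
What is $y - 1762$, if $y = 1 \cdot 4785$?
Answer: $3023$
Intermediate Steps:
$y = 4785$
$y - 1762 = 4785 - 1762 = 3023$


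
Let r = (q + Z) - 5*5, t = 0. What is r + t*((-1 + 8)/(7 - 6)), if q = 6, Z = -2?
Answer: -21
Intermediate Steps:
r = -21 (r = (6 - 2) - 5*5 = 4 - 25 = -21)
r + t*((-1 + 8)/(7 - 6)) = -21 + 0*((-1 + 8)/(7 - 6)) = -21 + 0*(7/1) = -21 + 0*(7*1) = -21 + 0*7 = -21 + 0 = -21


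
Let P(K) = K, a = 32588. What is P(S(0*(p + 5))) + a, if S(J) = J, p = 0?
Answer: 32588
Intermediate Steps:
P(S(0*(p + 5))) + a = 0*(0 + 5) + 32588 = 0*5 + 32588 = 0 + 32588 = 32588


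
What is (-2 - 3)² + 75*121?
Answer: 9100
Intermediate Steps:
(-2 - 3)² + 75*121 = (-5)² + 9075 = 25 + 9075 = 9100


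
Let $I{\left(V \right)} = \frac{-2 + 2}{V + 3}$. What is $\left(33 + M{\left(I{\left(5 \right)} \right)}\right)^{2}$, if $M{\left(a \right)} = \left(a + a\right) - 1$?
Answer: $1024$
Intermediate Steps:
$I{\left(V \right)} = 0$ ($I{\left(V \right)} = \frac{0}{3 + V} = 0$)
$M{\left(a \right)} = -1 + 2 a$ ($M{\left(a \right)} = 2 a - 1 = -1 + 2 a$)
$\left(33 + M{\left(I{\left(5 \right)} \right)}\right)^{2} = \left(33 + \left(-1 + 2 \cdot 0\right)\right)^{2} = \left(33 + \left(-1 + 0\right)\right)^{2} = \left(33 - 1\right)^{2} = 32^{2} = 1024$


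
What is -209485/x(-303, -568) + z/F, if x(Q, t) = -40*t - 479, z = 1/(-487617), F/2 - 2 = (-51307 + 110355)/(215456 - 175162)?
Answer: -14263601027592247/1514364944930292 ≈ -9.4189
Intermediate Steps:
F = 139636/20147 (F = 4 + 2*((-51307 + 110355)/(215456 - 175162)) = 4 + 2*(59048/40294) = 4 + 2*(59048*(1/40294)) = 4 + 2*(29524/20147) = 4 + 59048/20147 = 139636/20147 ≈ 6.9309)
z = -1/487617 ≈ -2.0508e-6
x(Q, t) = -479 - 40*t
-209485/x(-303, -568) + z/F = -209485/(-479 - 40*(-568)) - 1/(487617*139636/20147) = -209485/(-479 + 22720) - 1/487617*20147/139636 = -209485/22241 - 20147/68088887412 = -14263601027592247/1514364944930292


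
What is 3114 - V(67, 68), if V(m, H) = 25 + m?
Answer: 3022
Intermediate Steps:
3114 - V(67, 68) = 3114 - (25 + 67) = 3114 - 1*92 = 3114 - 92 = 3022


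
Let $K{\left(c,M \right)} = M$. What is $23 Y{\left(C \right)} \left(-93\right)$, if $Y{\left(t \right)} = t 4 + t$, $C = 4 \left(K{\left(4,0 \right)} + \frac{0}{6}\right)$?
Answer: $0$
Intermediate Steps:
$C = 0$ ($C = 4 \left(0 + \frac{0}{6}\right) = 4 \left(0 + 0 \cdot \frac{1}{6}\right) = 4 \left(0 + 0\right) = 4 \cdot 0 = 0$)
$Y{\left(t \right)} = 5 t$ ($Y{\left(t \right)} = 4 t + t = 5 t$)
$23 Y{\left(C \right)} \left(-93\right) = 23 \cdot 5 \cdot 0 \left(-93\right) = 23 \cdot 0 \left(-93\right) = 0 \left(-93\right) = 0$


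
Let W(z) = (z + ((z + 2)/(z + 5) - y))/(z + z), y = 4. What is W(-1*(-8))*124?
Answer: 961/26 ≈ 36.962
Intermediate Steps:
W(z) = (-4 + z + (2 + z)/(5 + z))/(2*z) (W(z) = (z + ((z + 2)/(z + 5) - 1*4))/(z + z) = (z + ((2 + z)/(5 + z) - 4))/((2*z)) = (z + ((2 + z)/(5 + z) - 4))*(1/(2*z)) = (z + (-4 + (2 + z)/(5 + z)))*(1/(2*z)) = (-4 + z + (2 + z)/(5 + z))*(1/(2*z)) = (-4 + z + (2 + z)/(5 + z))/(2*z))
W(-1*(-8))*124 = ((-9 - 1*(-8) + (-1*(-8))**2/2)/(((-1*(-8)))*(5 - 1*(-8))))*124 = ((-9 + 8 + (1/2)*8**2)/(8*(5 + 8)))*124 = ((1/8)*(-9 + 8 + (1/2)*64)/13)*124 = ((1/8)*(1/13)*(-9 + 8 + 32))*124 = ((1/8)*(1/13)*31)*124 = (31/104)*124 = 961/26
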